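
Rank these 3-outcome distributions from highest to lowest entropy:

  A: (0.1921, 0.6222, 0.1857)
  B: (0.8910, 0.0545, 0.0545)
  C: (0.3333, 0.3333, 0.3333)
C > A > B

Key insight: Entropy is maximized by uniform distributions and minimized by concentrated distributions.

- Uniform distributions have maximum entropy log₂(3) = 1.5850 bits
- The more "peaked" or concentrated a distribution, the lower its entropy

Entropies:
  H(A) = 1.3342 bits
  H(B) = 0.6059 bits
  H(C) = 1.5850 bits

Ranking: C > A > B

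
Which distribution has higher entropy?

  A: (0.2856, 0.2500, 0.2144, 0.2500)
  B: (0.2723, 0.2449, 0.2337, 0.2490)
B

Both distributions are close to uniform, making this a harder comparison.

H(A) = 1.9927 bits
H(B) = 1.9977 bits

The distribution closer to uniform has higher entropy.
Answer: B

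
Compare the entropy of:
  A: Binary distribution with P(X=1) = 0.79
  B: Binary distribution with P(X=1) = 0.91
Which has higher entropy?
A

For binary distributions, entropy is maximized at p=0.5 and decreases as p moves toward 0 or 1.

H(A) = H(0.79) = 0.7415 bits
H(B) = H(0.91) = 0.4365 bits

Distribution A (p=0.79) is closer to uniform (p=0.5), so it has higher entropy.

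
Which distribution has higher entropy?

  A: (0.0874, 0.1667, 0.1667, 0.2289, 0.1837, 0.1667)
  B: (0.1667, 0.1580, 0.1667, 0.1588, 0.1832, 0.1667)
B

Both distributions are close to uniform, making this a harder comparison.

H(A) = 2.5358 bits
H(B) = 2.5832 bits

The distribution closer to uniform has higher entropy.
Answer: B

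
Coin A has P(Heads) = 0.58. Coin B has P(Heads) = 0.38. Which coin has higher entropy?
A

For binary distributions, entropy is maximized at p=0.5 and decreases as p moves toward 0 or 1.

H(A) = H(0.58) = 0.9815 bits
H(B) = H(0.38) = 0.9580 bits

Distribution A (p=0.58) is closer to uniform (p=0.5), so it has higher entropy.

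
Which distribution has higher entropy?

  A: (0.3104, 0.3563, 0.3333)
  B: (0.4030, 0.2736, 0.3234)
A

Both distributions are close to uniform, making this a harder comparison.

H(A) = 1.5827 bits
H(B) = 1.5667 bits

The distribution closer to uniform has higher entropy.
Answer: A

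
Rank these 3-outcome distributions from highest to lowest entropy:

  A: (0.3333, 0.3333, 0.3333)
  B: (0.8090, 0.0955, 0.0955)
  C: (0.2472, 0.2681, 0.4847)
A > C > B

Key insight: Entropy is maximized by uniform distributions and minimized by concentrated distributions.

- Uniform distributions have maximum entropy log₂(3) = 1.5850 bits
- The more "peaked" or concentrated a distribution, the lower its entropy

Entropies:
  H(A) = 1.5850 bits
  H(B) = 0.8946 bits
  H(C) = 1.5140 bits

Ranking: A > C > B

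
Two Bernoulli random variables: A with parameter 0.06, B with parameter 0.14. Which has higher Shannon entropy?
B

For binary distributions, entropy is maximized at p=0.5 and decreases as p moves toward 0 or 1.

H(A) = H(0.06) = 0.3274 bits
H(B) = H(0.14) = 0.5842 bits

Distribution B (p=0.14) is closer to uniform (p=0.5), so it has higher entropy.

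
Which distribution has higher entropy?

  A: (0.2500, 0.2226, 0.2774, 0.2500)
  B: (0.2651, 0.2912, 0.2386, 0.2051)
A

Both distributions are close to uniform, making this a harder comparison.

H(A) = 1.9957 bits
H(B) = 1.9881 bits

The distribution closer to uniform has higher entropy.
Answer: A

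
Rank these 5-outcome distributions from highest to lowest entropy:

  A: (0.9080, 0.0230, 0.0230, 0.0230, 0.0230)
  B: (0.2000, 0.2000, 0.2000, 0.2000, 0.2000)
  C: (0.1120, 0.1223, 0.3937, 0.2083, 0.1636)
B > C > A

Key insight: Entropy is maximized by uniform distributions and minimized by concentrated distributions.

- Uniform distributions have maximum entropy log₂(5) = 2.3219 bits
- The more "peaked" or concentrated a distribution, the lower its entropy

Entropies:
  H(A) = 0.6271 bits
  H(B) = 2.3219 bits
  H(C) = 2.1528 bits

Ranking: B > C > A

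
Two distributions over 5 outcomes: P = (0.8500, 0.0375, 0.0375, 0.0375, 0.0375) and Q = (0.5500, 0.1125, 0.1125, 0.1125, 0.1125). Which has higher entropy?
Q

P is highly concentrated on one outcome (85%), making it nearly deterministic. Q spreads its mass more evenly (max 55%). The more spread-out distribution has higher entropy: H(P) ≈ 0.910 bits, H(Q) ≈ 1.893 bits.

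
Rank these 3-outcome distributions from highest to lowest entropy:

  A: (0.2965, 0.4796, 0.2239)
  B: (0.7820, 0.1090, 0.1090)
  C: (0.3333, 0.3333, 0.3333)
C > A > B

Key insight: Entropy is maximized by uniform distributions and minimized by concentrated distributions.

- Uniform distributions have maximum entropy log₂(3) = 1.5850 bits
- The more "peaked" or concentrated a distribution, the lower its entropy

Entropies:
  H(A) = 1.5119 bits
  H(B) = 0.9745 bits
  H(C) = 1.5850 bits

Ranking: C > A > B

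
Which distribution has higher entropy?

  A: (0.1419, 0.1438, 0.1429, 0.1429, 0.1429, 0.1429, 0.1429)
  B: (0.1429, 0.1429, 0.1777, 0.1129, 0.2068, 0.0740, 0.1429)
A

Both distributions are close to uniform, making this a harder comparison.

H(A) = 2.8073 bits
H(B) = 2.7495 bits

The distribution closer to uniform has higher entropy.
Answer: A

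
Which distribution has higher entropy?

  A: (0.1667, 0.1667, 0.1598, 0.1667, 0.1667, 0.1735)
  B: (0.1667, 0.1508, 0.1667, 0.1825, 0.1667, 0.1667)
A

Both distributions are close to uniform, making this a harder comparison.

H(A) = 2.5846 bits
H(B) = 2.5828 bits

The distribution closer to uniform has higher entropy.
Answer: A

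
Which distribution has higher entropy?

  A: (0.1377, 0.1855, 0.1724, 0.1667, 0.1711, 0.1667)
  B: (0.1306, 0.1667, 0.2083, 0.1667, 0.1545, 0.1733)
A

Both distributions are close to uniform, making this a harder comparison.

H(A) = 2.5794 bits
H(B) = 2.5711 bits

The distribution closer to uniform has higher entropy.
Answer: A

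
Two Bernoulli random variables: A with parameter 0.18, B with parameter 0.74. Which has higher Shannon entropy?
B

For binary distributions, entropy is maximized at p=0.5 and decreases as p moves toward 0 or 1.

H(A) = H(0.18) = 0.6801 bits
H(B) = H(0.74) = 0.8267 bits

Distribution B (p=0.74) is closer to uniform (p=0.5), so it has higher entropy.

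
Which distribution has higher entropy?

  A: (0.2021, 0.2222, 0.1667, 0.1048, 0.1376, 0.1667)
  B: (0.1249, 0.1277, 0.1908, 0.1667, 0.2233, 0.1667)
B

Both distributions are close to uniform, making this a harder comparison.

H(A) = 2.5448 bits
H(B) = 2.5546 bits

The distribution closer to uniform has higher entropy.
Answer: B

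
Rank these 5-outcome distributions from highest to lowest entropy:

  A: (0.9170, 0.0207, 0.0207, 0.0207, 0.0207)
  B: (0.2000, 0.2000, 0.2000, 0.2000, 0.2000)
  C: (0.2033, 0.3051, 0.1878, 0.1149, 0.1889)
B > C > A

Key insight: Entropy is maximized by uniform distributions and minimized by concentrated distributions.

- Uniform distributions have maximum entropy log₂(5) = 2.3219 bits
- The more "peaked" or concentrated a distribution, the lower its entropy

Entropies:
  H(A) = 0.5787 bits
  H(B) = 2.3219 bits
  H(C) = 2.2557 bits

Ranking: B > C > A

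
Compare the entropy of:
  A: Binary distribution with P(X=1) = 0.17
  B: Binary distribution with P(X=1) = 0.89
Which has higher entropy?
A

For binary distributions, entropy is maximized at p=0.5 and decreases as p moves toward 0 or 1.

H(A) = H(0.17) = 0.6577 bits
H(B) = H(0.89) = 0.4999 bits

Distribution A (p=0.17) is closer to uniform (p=0.5), so it has higher entropy.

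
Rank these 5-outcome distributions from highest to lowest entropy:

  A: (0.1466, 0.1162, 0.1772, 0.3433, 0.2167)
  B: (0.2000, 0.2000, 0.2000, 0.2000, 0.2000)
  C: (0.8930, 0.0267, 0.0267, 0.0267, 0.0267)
B > A > C

Key insight: Entropy is maximized by uniform distributions and minimized by concentrated distributions.

- Uniform distributions have maximum entropy log₂(5) = 2.3219 bits
- The more "peaked" or concentrated a distribution, the lower its entropy

Entropies:
  H(A) = 2.2170 bits
  H(B) = 2.3219 bits
  H(C) = 0.7048 bits

Ranking: B > A > C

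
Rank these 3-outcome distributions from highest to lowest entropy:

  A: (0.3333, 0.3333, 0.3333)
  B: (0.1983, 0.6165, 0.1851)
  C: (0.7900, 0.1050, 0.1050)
A > B > C

Key insight: Entropy is maximized by uniform distributions and minimized by concentrated distributions.

- Uniform distributions have maximum entropy log₂(3) = 1.5850 bits
- The more "peaked" or concentrated a distribution, the lower its entropy

Entropies:
  H(A) = 1.5850 bits
  H(B) = 1.3436 bits
  H(C) = 0.9515 bits

Ranking: A > B > C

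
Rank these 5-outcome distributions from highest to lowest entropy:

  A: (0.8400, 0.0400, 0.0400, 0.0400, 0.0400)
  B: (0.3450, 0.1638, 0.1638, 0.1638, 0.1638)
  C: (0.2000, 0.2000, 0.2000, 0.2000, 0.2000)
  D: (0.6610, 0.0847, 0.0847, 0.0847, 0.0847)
C > B > D > A

Key insight: Entropy is maximized by uniform distributions and minimized by concentrated distributions.

Entropies:
  H(A) = 0.9543 bits
  H(B) = 2.2395 bits
  H(C) = 2.3219 bits
  H(D) = 1.6019 bits

Ranking: C > B > D > A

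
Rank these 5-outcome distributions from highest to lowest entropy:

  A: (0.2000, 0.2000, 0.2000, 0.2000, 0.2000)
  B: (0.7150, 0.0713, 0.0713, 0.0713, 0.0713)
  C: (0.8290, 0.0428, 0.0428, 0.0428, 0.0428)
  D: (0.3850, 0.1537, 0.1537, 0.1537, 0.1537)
A > D > B > C

Key insight: Entropy is maximized by uniform distributions and minimized by concentrated distributions.

Entropies:
  H(A) = 2.3219 bits
  H(B) = 1.4322 bits
  H(C) = 1.0020 bits
  H(D) = 2.1915 bits

Ranking: A > D > B > C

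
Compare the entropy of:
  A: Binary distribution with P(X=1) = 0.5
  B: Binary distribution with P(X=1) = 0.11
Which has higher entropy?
A

For binary distributions, entropy is maximized at p=0.5 and decreases as p moves toward 0 or 1.

H(A) = H(0.5) = 1.0000 bits
H(B) = H(0.11) = 0.4999 bits

Distribution A (p=0.5) is closer to uniform (p=0.5), so it has higher entropy.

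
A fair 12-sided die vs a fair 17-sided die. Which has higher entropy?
17-sided die

Both are uniform distributions; for uniform over n outcomes, H = log₂(n). H(12-sided) = log₂(12) = 3.585 bits and H(17-sided) = log₂(17) = 4.087 bits. More outcomes in a uniform distribution means higher entropy.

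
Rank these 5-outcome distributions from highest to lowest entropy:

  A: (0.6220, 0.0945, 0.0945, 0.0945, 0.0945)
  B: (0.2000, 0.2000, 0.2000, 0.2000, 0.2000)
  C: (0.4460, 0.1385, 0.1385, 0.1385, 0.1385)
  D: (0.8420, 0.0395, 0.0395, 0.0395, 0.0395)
B > C > A > D

Key insight: Entropy is maximized by uniform distributions and minimized by concentrated distributions.

Entropies:
  H(A) = 1.7126 bits
  H(B) = 2.3219 bits
  H(C) = 2.0996 bits
  H(D) = 0.9455 bits

Ranking: B > C > A > D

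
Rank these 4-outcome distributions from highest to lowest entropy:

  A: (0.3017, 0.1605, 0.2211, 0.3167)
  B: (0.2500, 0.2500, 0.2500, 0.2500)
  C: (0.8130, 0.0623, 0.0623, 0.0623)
B > A > C

Key insight: Entropy is maximized by uniform distributions and minimized by concentrated distributions.

- Uniform distributions have maximum entropy log₂(4) = 2.0000 bits
- The more "peaked" or concentrated a distribution, the lower its entropy

Entropies:
  H(A) = 1.9519 bits
  H(B) = 2.0000 bits
  H(C) = 0.9915 bits

Ranking: B > A > C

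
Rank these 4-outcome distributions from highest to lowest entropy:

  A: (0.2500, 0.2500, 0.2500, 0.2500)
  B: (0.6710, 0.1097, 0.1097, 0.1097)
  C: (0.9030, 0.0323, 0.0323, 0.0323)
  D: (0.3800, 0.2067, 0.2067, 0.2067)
A > D > B > C

Key insight: Entropy is maximized by uniform distributions and minimized by concentrated distributions.

Entropies:
  H(A) = 2.0000 bits
  H(B) = 1.4354 bits
  H(C) = 0.6132 bits
  H(D) = 1.9407 bits

Ranking: A > D > B > C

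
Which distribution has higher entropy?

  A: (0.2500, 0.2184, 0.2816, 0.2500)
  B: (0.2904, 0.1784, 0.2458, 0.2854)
A

Both distributions are close to uniform, making this a harder comparison.

H(A) = 1.9942 bits
H(B) = 1.9755 bits

The distribution closer to uniform has higher entropy.
Answer: A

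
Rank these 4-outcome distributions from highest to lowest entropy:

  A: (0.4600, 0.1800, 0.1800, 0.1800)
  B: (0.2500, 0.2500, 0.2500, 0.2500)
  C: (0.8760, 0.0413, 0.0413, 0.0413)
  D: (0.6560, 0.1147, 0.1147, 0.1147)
B > A > D > C

Key insight: Entropy is maximized by uniform distributions and minimized by concentrated distributions.

Entropies:
  H(A) = 1.8513 bits
  H(B) = 2.0000 bits
  H(C) = 0.7373 bits
  H(D) = 1.4738 bits

Ranking: B > A > D > C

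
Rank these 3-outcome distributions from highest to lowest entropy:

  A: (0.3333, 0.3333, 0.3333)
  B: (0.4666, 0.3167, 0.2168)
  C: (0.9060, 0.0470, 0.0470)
A > B > C

Key insight: Entropy is maximized by uniform distributions and minimized by concentrated distributions.

- Uniform distributions have maximum entropy log₂(3) = 1.5850 bits
- The more "peaked" or concentrated a distribution, the lower its entropy

Entropies:
  H(A) = 1.5850 bits
  H(B) = 1.5167 bits
  H(C) = 0.5437 bits

Ranking: A > B > C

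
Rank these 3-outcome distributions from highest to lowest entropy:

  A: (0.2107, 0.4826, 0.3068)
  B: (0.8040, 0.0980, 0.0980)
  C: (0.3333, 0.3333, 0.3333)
C > A > B

Key insight: Entropy is maximized by uniform distributions and minimized by concentrated distributions.

- Uniform distributions have maximum entropy log₂(3) = 1.5850 bits
- The more "peaked" or concentrated a distribution, the lower its entropy

Entropies:
  H(A) = 1.5036 bits
  H(B) = 0.9099 bits
  H(C) = 1.5850 bits

Ranking: C > A > B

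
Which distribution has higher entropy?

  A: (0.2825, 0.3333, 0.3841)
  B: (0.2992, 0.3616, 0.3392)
B

Both distributions are close to uniform, making this a harder comparison.

H(A) = 1.5737 bits
H(B) = 1.5806 bits

The distribution closer to uniform has higher entropy.
Answer: B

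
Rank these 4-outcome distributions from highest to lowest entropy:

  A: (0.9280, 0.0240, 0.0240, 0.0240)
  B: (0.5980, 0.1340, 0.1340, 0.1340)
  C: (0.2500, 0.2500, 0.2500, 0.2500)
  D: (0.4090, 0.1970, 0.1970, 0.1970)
C > D > B > A

Key insight: Entropy is maximized by uniform distributions and minimized by concentrated distributions.

Entropies:
  H(A) = 0.4875 bits
  H(B) = 1.6093 bits
  H(C) = 2.0000 bits
  H(D) = 1.9127 bits

Ranking: C > D > B > A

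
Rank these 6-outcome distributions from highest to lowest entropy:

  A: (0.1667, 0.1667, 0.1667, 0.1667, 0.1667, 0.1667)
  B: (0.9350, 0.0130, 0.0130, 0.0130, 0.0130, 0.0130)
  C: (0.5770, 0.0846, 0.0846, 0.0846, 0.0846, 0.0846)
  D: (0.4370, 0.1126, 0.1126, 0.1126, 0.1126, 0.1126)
A > D > C > B

Key insight: Entropy is maximized by uniform distributions and minimized by concentrated distributions.

Entropies:
  H(A) = 2.5850 bits
  H(B) = 0.4979 bits
  H(C) = 1.9650 bits
  H(D) = 2.2958 bits

Ranking: A > D > C > B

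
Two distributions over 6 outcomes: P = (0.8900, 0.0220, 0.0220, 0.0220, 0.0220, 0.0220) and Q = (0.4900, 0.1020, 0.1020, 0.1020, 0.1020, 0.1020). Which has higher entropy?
Q

P is highly concentrated on one outcome (89%), making it nearly deterministic. Q spreads its mass more evenly (max 49%). The more spread-out distribution has higher entropy: H(P) ≈ 0.755 bits, H(Q) ≈ 2.184 bits.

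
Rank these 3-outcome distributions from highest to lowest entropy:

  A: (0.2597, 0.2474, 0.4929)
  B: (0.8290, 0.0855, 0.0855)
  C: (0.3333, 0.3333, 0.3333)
C > A > B

Key insight: Entropy is maximized by uniform distributions and minimized by concentrated distributions.

- Uniform distributions have maximum entropy log₂(3) = 1.5850 bits
- The more "peaked" or concentrated a distribution, the lower its entropy

Entropies:
  H(A) = 1.5067 bits
  H(B) = 0.8310 bits
  H(C) = 1.5850 bits

Ranking: C > A > B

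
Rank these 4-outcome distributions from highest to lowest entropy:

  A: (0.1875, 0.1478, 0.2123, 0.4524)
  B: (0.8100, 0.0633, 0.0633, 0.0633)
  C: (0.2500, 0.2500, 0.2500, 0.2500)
C > A > B

Key insight: Entropy is maximized by uniform distributions and minimized by concentrated distributions.

- Uniform distributions have maximum entropy log₂(4) = 2.0000 bits
- The more "peaked" or concentrated a distribution, the lower its entropy

Entropies:
  H(A) = 1.8528 bits
  H(B) = 1.0026 bits
  H(C) = 2.0000 bits

Ranking: C > A > B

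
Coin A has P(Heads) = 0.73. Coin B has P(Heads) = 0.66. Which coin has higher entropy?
B

For binary distributions, entropy is maximized at p=0.5 and decreases as p moves toward 0 or 1.

H(A) = H(0.73) = 0.8415 bits
H(B) = H(0.66) = 0.9248 bits

Distribution B (p=0.66) is closer to uniform (p=0.5), so it has higher entropy.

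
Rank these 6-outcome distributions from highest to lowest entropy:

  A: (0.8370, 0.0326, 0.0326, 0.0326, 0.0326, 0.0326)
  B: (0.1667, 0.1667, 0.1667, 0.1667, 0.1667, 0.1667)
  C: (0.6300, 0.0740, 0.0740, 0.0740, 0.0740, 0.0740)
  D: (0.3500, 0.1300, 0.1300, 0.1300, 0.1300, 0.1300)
B > D > C > A

Key insight: Entropy is maximized by uniform distributions and minimized by concentrated distributions.

Entropies:
  H(A) = 1.0199 bits
  H(B) = 2.5850 bits
  H(C) = 1.8098 bits
  H(D) = 2.4433 bits

Ranking: B > D > C > A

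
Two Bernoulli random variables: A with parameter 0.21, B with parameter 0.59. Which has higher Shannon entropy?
B

For binary distributions, entropy is maximized at p=0.5 and decreases as p moves toward 0 or 1.

H(A) = H(0.21) = 0.7415 bits
H(B) = H(0.59) = 0.9765 bits

Distribution B (p=0.59) is closer to uniform (p=0.5), so it has higher entropy.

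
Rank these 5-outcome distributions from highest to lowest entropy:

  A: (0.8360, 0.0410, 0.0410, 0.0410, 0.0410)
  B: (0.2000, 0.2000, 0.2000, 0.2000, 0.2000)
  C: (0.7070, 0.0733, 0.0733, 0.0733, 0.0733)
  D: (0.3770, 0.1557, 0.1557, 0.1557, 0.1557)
B > D > C > A

Key insight: Entropy is maximized by uniform distributions and minimized by concentrated distributions.

Entropies:
  H(A) = 0.9718 bits
  H(B) = 2.3219 bits
  H(C) = 1.4586 bits
  H(D) = 2.2019 bits

Ranking: B > D > C > A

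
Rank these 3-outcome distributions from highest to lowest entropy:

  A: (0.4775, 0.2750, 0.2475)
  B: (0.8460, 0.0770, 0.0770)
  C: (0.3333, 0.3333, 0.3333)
C > A > B

Key insight: Entropy is maximized by uniform distributions and minimized by concentrated distributions.

- Uniform distributions have maximum entropy log₂(3) = 1.5850 bits
- The more "peaked" or concentrated a distribution, the lower its entropy

Entropies:
  H(A) = 1.5200 bits
  H(B) = 0.7738 bits
  H(C) = 1.5850 bits

Ranking: C > A > B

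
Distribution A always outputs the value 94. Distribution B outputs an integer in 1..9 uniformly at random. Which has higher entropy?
B

A is deterministic, so H(A) = 0. B is uniform over 9 outcomes, so H(B) = log₂(9) = 3.170 bits. Any distribution with genuine randomness has higher entropy than a deterministic one.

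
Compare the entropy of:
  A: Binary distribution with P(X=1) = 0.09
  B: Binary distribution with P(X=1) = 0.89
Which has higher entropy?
B

For binary distributions, entropy is maximized at p=0.5 and decreases as p moves toward 0 or 1.

H(A) = H(0.09) = 0.4365 bits
H(B) = H(0.89) = 0.4999 bits

Distribution B (p=0.89) is closer to uniform (p=0.5), so it has higher entropy.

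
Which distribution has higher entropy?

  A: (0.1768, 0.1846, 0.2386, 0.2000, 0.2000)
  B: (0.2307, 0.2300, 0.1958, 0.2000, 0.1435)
A

Both distributions are close to uniform, making this a harder comparison.

H(A) = 2.3140 bits
H(B) = 2.3027 bits

The distribution closer to uniform has higher entropy.
Answer: A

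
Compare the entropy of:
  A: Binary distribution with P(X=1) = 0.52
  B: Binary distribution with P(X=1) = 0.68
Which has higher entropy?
A

For binary distributions, entropy is maximized at p=0.5 and decreases as p moves toward 0 or 1.

H(A) = H(0.52) = 0.9988 bits
H(B) = H(0.68) = 0.9044 bits

Distribution A (p=0.52) is closer to uniform (p=0.5), so it has higher entropy.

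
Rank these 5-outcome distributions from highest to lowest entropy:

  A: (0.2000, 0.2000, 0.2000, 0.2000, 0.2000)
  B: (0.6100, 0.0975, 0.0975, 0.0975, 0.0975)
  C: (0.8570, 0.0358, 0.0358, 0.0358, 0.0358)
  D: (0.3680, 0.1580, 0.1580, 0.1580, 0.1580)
A > D > B > C

Key insight: Entropy is maximized by uniform distributions and minimized by concentrated distributions.

Entropies:
  H(A) = 2.3219 bits
  H(B) = 1.7448 bits
  H(C) = 0.8780 bits
  H(D) = 2.2131 bits

Ranking: A > D > B > C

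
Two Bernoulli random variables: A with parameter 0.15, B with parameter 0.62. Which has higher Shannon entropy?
B

For binary distributions, entropy is maximized at p=0.5 and decreases as p moves toward 0 or 1.

H(A) = H(0.15) = 0.6098 bits
H(B) = H(0.62) = 0.9580 bits

Distribution B (p=0.62) is closer to uniform (p=0.5), so it has higher entropy.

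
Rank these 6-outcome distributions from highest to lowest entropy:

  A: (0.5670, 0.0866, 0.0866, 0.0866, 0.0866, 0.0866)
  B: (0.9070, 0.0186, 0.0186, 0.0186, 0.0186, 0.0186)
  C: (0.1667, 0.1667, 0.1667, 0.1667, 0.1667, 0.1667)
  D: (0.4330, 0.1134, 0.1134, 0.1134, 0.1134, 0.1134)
C > D > A > B

Key insight: Entropy is maximized by uniform distributions and minimized by concentrated distributions.

Entropies:
  H(A) = 1.9924 bits
  H(B) = 0.6623 bits
  H(C) = 2.5850 bits
  H(D) = 2.3035 bits

Ranking: C > D > A > B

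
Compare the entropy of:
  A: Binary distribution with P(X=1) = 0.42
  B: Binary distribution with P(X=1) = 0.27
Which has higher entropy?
A

For binary distributions, entropy is maximized at p=0.5 and decreases as p moves toward 0 or 1.

H(A) = H(0.42) = 0.9815 bits
H(B) = H(0.27) = 0.8415 bits

Distribution A (p=0.42) is closer to uniform (p=0.5), so it has higher entropy.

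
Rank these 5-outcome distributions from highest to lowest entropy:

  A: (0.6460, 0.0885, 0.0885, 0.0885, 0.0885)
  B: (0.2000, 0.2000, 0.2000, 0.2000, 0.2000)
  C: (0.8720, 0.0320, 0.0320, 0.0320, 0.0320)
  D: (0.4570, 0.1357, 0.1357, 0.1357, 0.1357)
B > D > A > C

Key insight: Entropy is maximized by uniform distributions and minimized by concentrated distributions.

Entropies:
  H(A) = 1.6456 bits
  H(B) = 2.3219 bits
  H(C) = 0.8079 bits
  H(D) = 2.0807 bits

Ranking: B > D > A > C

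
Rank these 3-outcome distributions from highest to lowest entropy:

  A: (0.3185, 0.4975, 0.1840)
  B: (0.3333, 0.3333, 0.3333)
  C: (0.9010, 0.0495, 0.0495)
B > A > C

Key insight: Entropy is maximized by uniform distributions and minimized by concentrated distributions.

- Uniform distributions have maximum entropy log₂(3) = 1.5850 bits
- The more "peaked" or concentrated a distribution, the lower its entropy

Entropies:
  H(A) = 1.4762 bits
  H(B) = 1.5850 bits
  H(C) = 0.5648 bits

Ranking: B > A > C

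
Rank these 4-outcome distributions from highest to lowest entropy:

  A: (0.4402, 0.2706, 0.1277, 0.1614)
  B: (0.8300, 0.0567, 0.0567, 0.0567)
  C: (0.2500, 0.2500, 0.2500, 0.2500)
C > A > B

Key insight: Entropy is maximized by uniform distributions and minimized by concentrated distributions.

- Uniform distributions have maximum entropy log₂(4) = 2.0000 bits
- The more "peaked" or concentrated a distribution, the lower its entropy

Entropies:
  H(A) = 1.8353 bits
  H(B) = 0.9271 bits
  H(C) = 2.0000 bits

Ranking: C > A > B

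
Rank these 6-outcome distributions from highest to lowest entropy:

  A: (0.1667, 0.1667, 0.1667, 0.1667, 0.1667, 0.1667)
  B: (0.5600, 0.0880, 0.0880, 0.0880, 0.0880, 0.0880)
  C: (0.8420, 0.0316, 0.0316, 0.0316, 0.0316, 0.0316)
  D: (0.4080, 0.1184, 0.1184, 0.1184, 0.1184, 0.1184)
A > D > B > C

Key insight: Entropy is maximized by uniform distributions and minimized by concentrated distributions.

Entropies:
  H(A) = 2.5850 bits
  H(B) = 2.0112 bits
  H(C) = 0.9964 bits
  H(D) = 2.3500 bits

Ranking: A > D > B > C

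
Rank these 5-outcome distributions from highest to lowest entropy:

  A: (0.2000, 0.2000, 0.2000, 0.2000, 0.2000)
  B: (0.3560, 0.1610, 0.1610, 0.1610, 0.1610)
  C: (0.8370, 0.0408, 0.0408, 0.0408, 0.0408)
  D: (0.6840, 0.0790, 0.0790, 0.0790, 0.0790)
A > B > D > C

Key insight: Entropy is maximized by uniform distributions and minimized by concentrated distributions.

Entropies:
  H(A) = 2.3219 bits
  H(B) = 2.2273 bits
  H(C) = 0.9674 bits
  H(D) = 1.5320 bits

Ranking: A > B > D > C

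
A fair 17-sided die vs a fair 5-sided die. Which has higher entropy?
17-sided die

Both are uniform distributions; for uniform over n outcomes, H = log₂(n). H(17-sided) = log₂(17) = 4.087 bits and H(5-sided) = log₂(5) = 2.322 bits. More outcomes in a uniform distribution means higher entropy.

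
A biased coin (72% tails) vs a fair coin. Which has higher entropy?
Fair coin

The fair coin is uniform (p=0.5), maximizing binary entropy at 1 bit. The biased coin has H(0.72) ≈ 0.855 bits — its outcome is more predictable, so its entropy is lower.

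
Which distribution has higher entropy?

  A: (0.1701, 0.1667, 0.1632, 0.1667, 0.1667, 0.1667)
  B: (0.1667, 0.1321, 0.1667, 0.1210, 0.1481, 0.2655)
A

Both distributions are close to uniform, making this a harder comparison.

H(A) = 2.5849 bits
H(B) = 2.5321 bits

The distribution closer to uniform has higher entropy.
Answer: A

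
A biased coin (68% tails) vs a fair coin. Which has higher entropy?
Fair coin

The fair coin is uniform (p=0.5), maximizing binary entropy at 1 bit. The biased coin has H(0.68) ≈ 0.904 bits — its outcome is more predictable, so its entropy is lower.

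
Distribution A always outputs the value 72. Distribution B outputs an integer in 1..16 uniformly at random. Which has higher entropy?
B

A is deterministic, so H(A) = 0. B is uniform over 16 outcomes, so H(B) = log₂(16) = 4.000 bits. Any distribution with genuine randomness has higher entropy than a deterministic one.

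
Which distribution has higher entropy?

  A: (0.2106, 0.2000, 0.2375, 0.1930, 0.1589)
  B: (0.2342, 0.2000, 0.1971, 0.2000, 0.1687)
B

Both distributions are close to uniform, making this a harder comparison.

H(A) = 2.3100 bits
H(B) = 2.3141 bits

The distribution closer to uniform has higher entropy.
Answer: B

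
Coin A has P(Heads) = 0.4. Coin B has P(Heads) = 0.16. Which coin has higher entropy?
A

For binary distributions, entropy is maximized at p=0.5 and decreases as p moves toward 0 or 1.

H(A) = H(0.4) = 0.9710 bits
H(B) = H(0.16) = 0.6343 bits

Distribution A (p=0.4) is closer to uniform (p=0.5), so it has higher entropy.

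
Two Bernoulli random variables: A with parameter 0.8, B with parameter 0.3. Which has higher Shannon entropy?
B

For binary distributions, entropy is maximized at p=0.5 and decreases as p moves toward 0 or 1.

H(A) = H(0.8) = 0.7219 bits
H(B) = H(0.3) = 0.8813 bits

Distribution B (p=0.3) is closer to uniform (p=0.5), so it has higher entropy.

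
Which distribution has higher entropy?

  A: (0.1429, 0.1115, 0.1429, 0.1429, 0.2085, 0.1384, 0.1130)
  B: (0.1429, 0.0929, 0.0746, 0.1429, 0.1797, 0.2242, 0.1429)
A

Both distributions are close to uniform, making this a harder comparison.

H(A) = 2.7780 bits
H(B) = 2.7297 bits

The distribution closer to uniform has higher entropy.
Answer: A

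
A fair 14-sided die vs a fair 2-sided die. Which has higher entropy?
14-sided die

Both are uniform distributions; for uniform over n outcomes, H = log₂(n). H(14-sided) = log₂(14) = 3.807 bits and H(2-sided) = log₂(2) = 1.000 bits. More outcomes in a uniform distribution means higher entropy.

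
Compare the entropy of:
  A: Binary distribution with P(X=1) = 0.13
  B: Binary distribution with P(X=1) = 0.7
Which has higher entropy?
B

For binary distributions, entropy is maximized at p=0.5 and decreases as p moves toward 0 or 1.

H(A) = H(0.13) = 0.5574 bits
H(B) = H(0.7) = 0.8813 bits

Distribution B (p=0.7) is closer to uniform (p=0.5), so it has higher entropy.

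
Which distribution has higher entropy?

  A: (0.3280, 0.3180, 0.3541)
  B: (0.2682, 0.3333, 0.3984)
A

Both distributions are close to uniform, making this a harder comparison.

H(A) = 1.5835 bits
H(B) = 1.5665 bits

The distribution closer to uniform has higher entropy.
Answer: A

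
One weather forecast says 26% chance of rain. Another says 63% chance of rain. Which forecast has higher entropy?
63% forecast

Treat each forecast as a Bernoulli distribution. Binary entropy is maximized at p=0.5 and falls off symmetrically toward 0 or 1. The 63% forecast is closer to 50%, so it is more uncertain. H(26%) ≈ 0.827 bits, H(63%) ≈ 0.951 bits.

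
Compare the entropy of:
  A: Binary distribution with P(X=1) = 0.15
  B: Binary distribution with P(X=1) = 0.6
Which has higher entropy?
B

For binary distributions, entropy is maximized at p=0.5 and decreases as p moves toward 0 or 1.

H(A) = H(0.15) = 0.6098 bits
H(B) = H(0.6) = 0.9710 bits

Distribution B (p=0.6) is closer to uniform (p=0.5), so it has higher entropy.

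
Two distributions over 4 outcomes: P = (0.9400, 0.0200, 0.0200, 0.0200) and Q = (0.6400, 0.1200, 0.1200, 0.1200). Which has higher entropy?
Q

P is highly concentrated on one outcome (94%), making it nearly deterministic. Q spreads its mass more evenly (max 64%). The more spread-out distribution has higher entropy: H(P) ≈ 0.423 bits, H(Q) ≈ 1.513 bits.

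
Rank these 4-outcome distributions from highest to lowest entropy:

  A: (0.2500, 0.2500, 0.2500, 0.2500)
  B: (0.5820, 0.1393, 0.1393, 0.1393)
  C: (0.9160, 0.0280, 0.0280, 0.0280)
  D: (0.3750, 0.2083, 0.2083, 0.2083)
A > D > B > C

Key insight: Entropy is maximized by uniform distributions and minimized by concentrated distributions.

Entropies:
  H(A) = 2.0000 bits
  H(B) = 1.6430 bits
  H(C) = 0.5493 bits
  H(D) = 1.9450 bits

Ranking: A > D > B > C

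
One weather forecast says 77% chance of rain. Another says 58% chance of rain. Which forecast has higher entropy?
58% forecast

Treat each forecast as a Bernoulli distribution. Binary entropy is maximized at p=0.5 and falls off symmetrically toward 0 or 1. The 58% forecast is closer to 50%, so it is more uncertain. H(77%) ≈ 0.778 bits, H(58%) ≈ 0.981 bits.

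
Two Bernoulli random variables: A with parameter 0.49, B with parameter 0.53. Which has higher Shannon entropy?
A

For binary distributions, entropy is maximized at p=0.5 and decreases as p moves toward 0 or 1.

H(A) = H(0.49) = 0.9997 bits
H(B) = H(0.53) = 0.9974 bits

Distribution A (p=0.49) is closer to uniform (p=0.5), so it has higher entropy.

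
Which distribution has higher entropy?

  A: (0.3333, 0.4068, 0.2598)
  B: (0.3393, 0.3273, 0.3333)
B

Both distributions are close to uniform, making this a harder comparison.

H(A) = 1.5614 bits
H(B) = 1.5848 bits

The distribution closer to uniform has higher entropy.
Answer: B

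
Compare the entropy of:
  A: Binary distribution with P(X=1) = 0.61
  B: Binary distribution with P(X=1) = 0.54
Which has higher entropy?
B

For binary distributions, entropy is maximized at p=0.5 and decreases as p moves toward 0 or 1.

H(A) = H(0.61) = 0.9648 bits
H(B) = H(0.54) = 0.9954 bits

Distribution B (p=0.54) is closer to uniform (p=0.5), so it has higher entropy.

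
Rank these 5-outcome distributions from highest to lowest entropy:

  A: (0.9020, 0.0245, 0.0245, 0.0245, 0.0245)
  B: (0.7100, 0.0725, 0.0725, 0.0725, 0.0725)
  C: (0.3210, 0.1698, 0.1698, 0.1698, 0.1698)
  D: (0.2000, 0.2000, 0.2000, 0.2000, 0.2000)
D > C > B > A

Key insight: Entropy is maximized by uniform distributions and minimized by concentrated distributions.

Entropies:
  H(A) = 0.6586 bits
  H(B) = 1.4487 bits
  H(C) = 2.2635 bits
  H(D) = 2.3219 bits

Ranking: D > C > B > A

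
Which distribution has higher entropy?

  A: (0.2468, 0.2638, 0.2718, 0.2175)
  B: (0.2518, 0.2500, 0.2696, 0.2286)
B

Both distributions are close to uniform, making this a harder comparison.

H(A) = 1.9949 bits
H(B) = 1.9976 bits

The distribution closer to uniform has higher entropy.
Answer: B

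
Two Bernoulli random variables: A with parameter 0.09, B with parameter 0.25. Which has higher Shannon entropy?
B

For binary distributions, entropy is maximized at p=0.5 and decreases as p moves toward 0 or 1.

H(A) = H(0.09) = 0.4365 bits
H(B) = H(0.25) = 0.8113 bits

Distribution B (p=0.25) is closer to uniform (p=0.5), so it has higher entropy.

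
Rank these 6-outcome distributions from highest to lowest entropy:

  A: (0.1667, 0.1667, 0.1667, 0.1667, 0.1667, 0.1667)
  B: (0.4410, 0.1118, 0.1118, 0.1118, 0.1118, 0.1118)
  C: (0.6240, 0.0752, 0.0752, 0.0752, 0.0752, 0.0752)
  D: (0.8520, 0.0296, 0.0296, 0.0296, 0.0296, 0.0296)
A > B > C > D

Key insight: Entropy is maximized by uniform distributions and minimized by concentrated distributions.

Entropies:
  H(A) = 2.5850 bits
  H(B) = 2.2879 bits
  H(C) = 1.8282 bits
  H(D) = 0.9485 bits

Ranking: A > B > C > D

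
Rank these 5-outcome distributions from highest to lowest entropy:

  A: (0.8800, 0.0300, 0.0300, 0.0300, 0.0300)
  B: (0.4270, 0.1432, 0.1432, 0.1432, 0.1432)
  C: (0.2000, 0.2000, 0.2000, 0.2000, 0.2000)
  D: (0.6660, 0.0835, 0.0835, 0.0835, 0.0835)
C > B > D > A

Key insight: Entropy is maximized by uniform distributions and minimized by concentrated distributions.

Entropies:
  H(A) = 0.7694 bits
  H(B) = 2.1306 bits
  H(C) = 2.3219 bits
  H(D) = 1.5870 bits

Ranking: C > B > D > A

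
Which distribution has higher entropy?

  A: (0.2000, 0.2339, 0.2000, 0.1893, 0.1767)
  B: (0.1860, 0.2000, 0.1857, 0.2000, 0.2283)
B

Both distributions are close to uniform, making this a harder comparison.

H(A) = 2.3155 bits
H(B) = 2.3177 bits

The distribution closer to uniform has higher entropy.
Answer: B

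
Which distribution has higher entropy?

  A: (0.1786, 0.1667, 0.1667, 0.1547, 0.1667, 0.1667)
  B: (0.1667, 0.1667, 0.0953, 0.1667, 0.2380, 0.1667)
A

Both distributions are close to uniform, making this a harder comparison.

H(A) = 2.5837 bits
H(B) = 2.5394 bits

The distribution closer to uniform has higher entropy.
Answer: A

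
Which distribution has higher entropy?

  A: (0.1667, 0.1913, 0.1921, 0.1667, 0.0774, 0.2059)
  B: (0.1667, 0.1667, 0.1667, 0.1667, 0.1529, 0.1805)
B

Both distributions are close to uniform, making this a harder comparison.

H(A) = 2.5304 bits
H(B) = 2.5833 bits

The distribution closer to uniform has higher entropy.
Answer: B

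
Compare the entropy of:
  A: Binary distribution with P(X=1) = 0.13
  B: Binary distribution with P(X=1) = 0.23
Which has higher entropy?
B

For binary distributions, entropy is maximized at p=0.5 and decreases as p moves toward 0 or 1.

H(A) = H(0.13) = 0.5574 bits
H(B) = H(0.23) = 0.7780 bits

Distribution B (p=0.23) is closer to uniform (p=0.5), so it has higher entropy.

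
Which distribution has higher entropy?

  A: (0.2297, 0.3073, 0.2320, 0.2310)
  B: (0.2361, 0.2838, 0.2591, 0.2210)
B

Both distributions are close to uniform, making this a harder comparison.

H(A) = 1.9879 bits
H(B) = 1.9935 bits

The distribution closer to uniform has higher entropy.
Answer: B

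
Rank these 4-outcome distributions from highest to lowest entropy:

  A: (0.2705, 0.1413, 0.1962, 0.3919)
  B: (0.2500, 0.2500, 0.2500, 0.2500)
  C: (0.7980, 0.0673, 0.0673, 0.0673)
B > A > C

Key insight: Entropy is maximized by uniform distributions and minimized by concentrated distributions.

- Uniform distributions have maximum entropy log₂(4) = 2.0000 bits
- The more "peaked" or concentrated a distribution, the lower its entropy

Entropies:
  H(A) = 1.8999 bits
  H(B) = 2.0000 bits
  H(C) = 1.0461 bits

Ranking: B > A > C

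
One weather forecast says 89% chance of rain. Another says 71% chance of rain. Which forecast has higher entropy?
71% forecast

Treat each forecast as a Bernoulli distribution. Binary entropy is maximized at p=0.5 and falls off symmetrically toward 0 or 1. The 71% forecast is closer to 50%, so it is more uncertain. H(89%) ≈ 0.500 bits, H(71%) ≈ 0.869 bits.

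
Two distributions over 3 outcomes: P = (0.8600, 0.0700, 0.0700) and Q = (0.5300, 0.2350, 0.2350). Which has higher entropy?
Q

P is highly concentrated on one outcome (86%), making it nearly deterministic. Q spreads its mass more evenly (max 53%). The more spread-out distribution has higher entropy: H(P) ≈ 0.724 bits, H(Q) ≈ 1.467 bits.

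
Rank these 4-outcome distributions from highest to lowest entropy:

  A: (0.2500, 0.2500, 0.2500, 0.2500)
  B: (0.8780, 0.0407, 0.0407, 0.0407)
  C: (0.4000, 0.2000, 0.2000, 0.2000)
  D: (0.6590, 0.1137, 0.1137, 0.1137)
A > C > D > B

Key insight: Entropy is maximized by uniform distributions and minimized by concentrated distributions.

Entropies:
  H(A) = 2.0000 bits
  H(B) = 0.7284 bits
  H(C) = 1.9219 bits
  H(D) = 1.4662 bits

Ranking: A > C > D > B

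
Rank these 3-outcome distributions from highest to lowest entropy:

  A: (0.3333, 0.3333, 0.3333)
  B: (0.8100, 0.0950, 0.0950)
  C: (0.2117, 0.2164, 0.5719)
A > C > B

Key insight: Entropy is maximized by uniform distributions and minimized by concentrated distributions.

- Uniform distributions have maximum entropy log₂(3) = 1.5850 bits
- The more "peaked" or concentrated a distribution, the lower its entropy

Entropies:
  H(A) = 1.5850 bits
  H(B) = 0.8915 bits
  H(C) = 1.4131 bits

Ranking: A > C > B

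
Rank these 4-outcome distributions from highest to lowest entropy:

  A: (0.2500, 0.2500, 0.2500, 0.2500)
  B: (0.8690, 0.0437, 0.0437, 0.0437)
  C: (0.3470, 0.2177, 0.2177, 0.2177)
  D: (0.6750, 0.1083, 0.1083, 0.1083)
A > C > D > B

Key insight: Entropy is maximized by uniform distributions and minimized by concentrated distributions.

Entropies:
  H(A) = 2.0000 bits
  H(B) = 0.7678 bits
  H(C) = 1.9663 bits
  H(D) = 1.4248 bits

Ranking: A > C > D > B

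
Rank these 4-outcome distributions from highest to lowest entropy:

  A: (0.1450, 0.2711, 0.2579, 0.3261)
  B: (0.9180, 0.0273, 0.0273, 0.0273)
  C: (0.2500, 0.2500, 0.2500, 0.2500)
C > A > B

Key insight: Entropy is maximized by uniform distributions and minimized by concentrated distributions.

- Uniform distributions have maximum entropy log₂(4) = 2.0000 bits
- The more "peaked" or concentrated a distribution, the lower its entropy

Entropies:
  H(A) = 1.9458 bits
  H(B) = 0.5392 bits
  H(C) = 2.0000 bits

Ranking: C > A > B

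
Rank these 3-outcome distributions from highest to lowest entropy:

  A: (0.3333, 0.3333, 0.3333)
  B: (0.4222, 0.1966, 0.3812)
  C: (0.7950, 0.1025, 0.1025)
A > B > C

Key insight: Entropy is maximized by uniform distributions and minimized by concentrated distributions.

- Uniform distributions have maximum entropy log₂(3) = 1.5850 bits
- The more "peaked" or concentrated a distribution, the lower its entropy

Entropies:
  H(A) = 1.5850 bits
  H(B) = 1.5169 bits
  H(C) = 0.9368 bits

Ranking: A > B > C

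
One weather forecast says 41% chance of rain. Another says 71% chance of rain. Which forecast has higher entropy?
41% forecast

Treat each forecast as a Bernoulli distribution. Binary entropy is maximized at p=0.5 and falls off symmetrically toward 0 or 1. The 41% forecast is closer to 50%, so it is more uncertain. H(41%) ≈ 0.977 bits, H(71%) ≈ 0.869 bits.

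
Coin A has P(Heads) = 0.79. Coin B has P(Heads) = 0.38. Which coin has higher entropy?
B

For binary distributions, entropy is maximized at p=0.5 and decreases as p moves toward 0 or 1.

H(A) = H(0.79) = 0.7415 bits
H(B) = H(0.38) = 0.9580 bits

Distribution B (p=0.38) is closer to uniform (p=0.5), so it has higher entropy.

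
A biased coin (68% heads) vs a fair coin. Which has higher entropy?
Fair coin

The fair coin is uniform (p=0.5), maximizing binary entropy at 1 bit. The biased coin has H(0.68) ≈ 0.904 bits — its outcome is more predictable, so its entropy is lower.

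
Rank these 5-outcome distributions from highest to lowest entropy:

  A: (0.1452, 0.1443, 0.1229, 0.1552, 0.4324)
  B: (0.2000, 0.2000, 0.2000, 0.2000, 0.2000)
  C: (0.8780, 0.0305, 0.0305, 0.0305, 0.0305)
B > A > C

Key insight: Entropy is maximized by uniform distributions and minimized by concentrated distributions.

- Uniform distributions have maximum entropy log₂(5) = 2.3219 bits
- The more "peaked" or concentrated a distribution, the lower its entropy

Entropies:
  H(A) = 2.1191 bits
  H(B) = 2.3219 bits
  H(C) = 0.7791 bits

Ranking: B > A > C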